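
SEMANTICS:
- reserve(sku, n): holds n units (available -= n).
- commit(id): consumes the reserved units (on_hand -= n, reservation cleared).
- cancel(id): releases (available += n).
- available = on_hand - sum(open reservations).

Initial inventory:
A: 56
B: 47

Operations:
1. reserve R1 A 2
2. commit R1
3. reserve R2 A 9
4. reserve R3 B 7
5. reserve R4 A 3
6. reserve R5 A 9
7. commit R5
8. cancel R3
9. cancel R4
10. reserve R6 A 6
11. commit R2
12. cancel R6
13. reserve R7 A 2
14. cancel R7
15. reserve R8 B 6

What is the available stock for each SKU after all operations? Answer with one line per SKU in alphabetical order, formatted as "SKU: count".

Step 1: reserve R1 A 2 -> on_hand[A=56 B=47] avail[A=54 B=47] open={R1}
Step 2: commit R1 -> on_hand[A=54 B=47] avail[A=54 B=47] open={}
Step 3: reserve R2 A 9 -> on_hand[A=54 B=47] avail[A=45 B=47] open={R2}
Step 4: reserve R3 B 7 -> on_hand[A=54 B=47] avail[A=45 B=40] open={R2,R3}
Step 5: reserve R4 A 3 -> on_hand[A=54 B=47] avail[A=42 B=40] open={R2,R3,R4}
Step 6: reserve R5 A 9 -> on_hand[A=54 B=47] avail[A=33 B=40] open={R2,R3,R4,R5}
Step 7: commit R5 -> on_hand[A=45 B=47] avail[A=33 B=40] open={R2,R3,R4}
Step 8: cancel R3 -> on_hand[A=45 B=47] avail[A=33 B=47] open={R2,R4}
Step 9: cancel R4 -> on_hand[A=45 B=47] avail[A=36 B=47] open={R2}
Step 10: reserve R6 A 6 -> on_hand[A=45 B=47] avail[A=30 B=47] open={R2,R6}
Step 11: commit R2 -> on_hand[A=36 B=47] avail[A=30 B=47] open={R6}
Step 12: cancel R6 -> on_hand[A=36 B=47] avail[A=36 B=47] open={}
Step 13: reserve R7 A 2 -> on_hand[A=36 B=47] avail[A=34 B=47] open={R7}
Step 14: cancel R7 -> on_hand[A=36 B=47] avail[A=36 B=47] open={}
Step 15: reserve R8 B 6 -> on_hand[A=36 B=47] avail[A=36 B=41] open={R8}

Answer: A: 36
B: 41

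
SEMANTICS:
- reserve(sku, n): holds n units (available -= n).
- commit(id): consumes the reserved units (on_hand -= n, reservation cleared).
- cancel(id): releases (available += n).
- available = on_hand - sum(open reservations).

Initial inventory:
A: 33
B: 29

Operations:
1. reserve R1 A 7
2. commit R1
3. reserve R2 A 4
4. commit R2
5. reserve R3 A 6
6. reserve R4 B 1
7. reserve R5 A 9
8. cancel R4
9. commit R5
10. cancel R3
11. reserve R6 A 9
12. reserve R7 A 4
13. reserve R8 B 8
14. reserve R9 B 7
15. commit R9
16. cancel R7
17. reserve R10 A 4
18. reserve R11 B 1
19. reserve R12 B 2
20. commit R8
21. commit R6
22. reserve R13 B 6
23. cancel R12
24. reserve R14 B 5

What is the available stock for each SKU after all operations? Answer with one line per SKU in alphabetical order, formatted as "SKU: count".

Step 1: reserve R1 A 7 -> on_hand[A=33 B=29] avail[A=26 B=29] open={R1}
Step 2: commit R1 -> on_hand[A=26 B=29] avail[A=26 B=29] open={}
Step 3: reserve R2 A 4 -> on_hand[A=26 B=29] avail[A=22 B=29] open={R2}
Step 4: commit R2 -> on_hand[A=22 B=29] avail[A=22 B=29] open={}
Step 5: reserve R3 A 6 -> on_hand[A=22 B=29] avail[A=16 B=29] open={R3}
Step 6: reserve R4 B 1 -> on_hand[A=22 B=29] avail[A=16 B=28] open={R3,R4}
Step 7: reserve R5 A 9 -> on_hand[A=22 B=29] avail[A=7 B=28] open={R3,R4,R5}
Step 8: cancel R4 -> on_hand[A=22 B=29] avail[A=7 B=29] open={R3,R5}
Step 9: commit R5 -> on_hand[A=13 B=29] avail[A=7 B=29] open={R3}
Step 10: cancel R3 -> on_hand[A=13 B=29] avail[A=13 B=29] open={}
Step 11: reserve R6 A 9 -> on_hand[A=13 B=29] avail[A=4 B=29] open={R6}
Step 12: reserve R7 A 4 -> on_hand[A=13 B=29] avail[A=0 B=29] open={R6,R7}
Step 13: reserve R8 B 8 -> on_hand[A=13 B=29] avail[A=0 B=21] open={R6,R7,R8}
Step 14: reserve R9 B 7 -> on_hand[A=13 B=29] avail[A=0 B=14] open={R6,R7,R8,R9}
Step 15: commit R9 -> on_hand[A=13 B=22] avail[A=0 B=14] open={R6,R7,R8}
Step 16: cancel R7 -> on_hand[A=13 B=22] avail[A=4 B=14] open={R6,R8}
Step 17: reserve R10 A 4 -> on_hand[A=13 B=22] avail[A=0 B=14] open={R10,R6,R8}
Step 18: reserve R11 B 1 -> on_hand[A=13 B=22] avail[A=0 B=13] open={R10,R11,R6,R8}
Step 19: reserve R12 B 2 -> on_hand[A=13 B=22] avail[A=0 B=11] open={R10,R11,R12,R6,R8}
Step 20: commit R8 -> on_hand[A=13 B=14] avail[A=0 B=11] open={R10,R11,R12,R6}
Step 21: commit R6 -> on_hand[A=4 B=14] avail[A=0 B=11] open={R10,R11,R12}
Step 22: reserve R13 B 6 -> on_hand[A=4 B=14] avail[A=0 B=5] open={R10,R11,R12,R13}
Step 23: cancel R12 -> on_hand[A=4 B=14] avail[A=0 B=7] open={R10,R11,R13}
Step 24: reserve R14 B 5 -> on_hand[A=4 B=14] avail[A=0 B=2] open={R10,R11,R13,R14}

Answer: A: 0
B: 2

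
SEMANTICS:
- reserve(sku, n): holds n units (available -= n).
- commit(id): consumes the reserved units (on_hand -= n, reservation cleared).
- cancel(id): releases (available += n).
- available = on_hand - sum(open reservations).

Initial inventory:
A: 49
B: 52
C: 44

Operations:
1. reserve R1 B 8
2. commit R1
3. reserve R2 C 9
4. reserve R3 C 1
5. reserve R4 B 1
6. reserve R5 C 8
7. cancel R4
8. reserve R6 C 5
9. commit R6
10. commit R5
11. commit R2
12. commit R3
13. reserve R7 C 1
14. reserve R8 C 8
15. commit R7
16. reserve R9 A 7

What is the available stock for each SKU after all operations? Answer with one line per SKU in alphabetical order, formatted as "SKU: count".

Answer: A: 42
B: 44
C: 12

Derivation:
Step 1: reserve R1 B 8 -> on_hand[A=49 B=52 C=44] avail[A=49 B=44 C=44] open={R1}
Step 2: commit R1 -> on_hand[A=49 B=44 C=44] avail[A=49 B=44 C=44] open={}
Step 3: reserve R2 C 9 -> on_hand[A=49 B=44 C=44] avail[A=49 B=44 C=35] open={R2}
Step 4: reserve R3 C 1 -> on_hand[A=49 B=44 C=44] avail[A=49 B=44 C=34] open={R2,R3}
Step 5: reserve R4 B 1 -> on_hand[A=49 B=44 C=44] avail[A=49 B=43 C=34] open={R2,R3,R4}
Step 6: reserve R5 C 8 -> on_hand[A=49 B=44 C=44] avail[A=49 B=43 C=26] open={R2,R3,R4,R5}
Step 7: cancel R4 -> on_hand[A=49 B=44 C=44] avail[A=49 B=44 C=26] open={R2,R3,R5}
Step 8: reserve R6 C 5 -> on_hand[A=49 B=44 C=44] avail[A=49 B=44 C=21] open={R2,R3,R5,R6}
Step 9: commit R6 -> on_hand[A=49 B=44 C=39] avail[A=49 B=44 C=21] open={R2,R3,R5}
Step 10: commit R5 -> on_hand[A=49 B=44 C=31] avail[A=49 B=44 C=21] open={R2,R3}
Step 11: commit R2 -> on_hand[A=49 B=44 C=22] avail[A=49 B=44 C=21] open={R3}
Step 12: commit R3 -> on_hand[A=49 B=44 C=21] avail[A=49 B=44 C=21] open={}
Step 13: reserve R7 C 1 -> on_hand[A=49 B=44 C=21] avail[A=49 B=44 C=20] open={R7}
Step 14: reserve R8 C 8 -> on_hand[A=49 B=44 C=21] avail[A=49 B=44 C=12] open={R7,R8}
Step 15: commit R7 -> on_hand[A=49 B=44 C=20] avail[A=49 B=44 C=12] open={R8}
Step 16: reserve R9 A 7 -> on_hand[A=49 B=44 C=20] avail[A=42 B=44 C=12] open={R8,R9}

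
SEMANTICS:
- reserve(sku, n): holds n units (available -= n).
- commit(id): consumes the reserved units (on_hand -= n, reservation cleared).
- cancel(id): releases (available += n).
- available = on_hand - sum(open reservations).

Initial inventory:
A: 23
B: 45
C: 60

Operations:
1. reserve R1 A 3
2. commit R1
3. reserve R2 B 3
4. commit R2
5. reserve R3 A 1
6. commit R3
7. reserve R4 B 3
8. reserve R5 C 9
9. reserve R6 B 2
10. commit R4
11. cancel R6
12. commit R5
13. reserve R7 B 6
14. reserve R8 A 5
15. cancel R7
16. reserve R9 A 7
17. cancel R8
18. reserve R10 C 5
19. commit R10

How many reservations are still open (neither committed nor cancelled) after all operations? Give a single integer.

Answer: 1

Derivation:
Step 1: reserve R1 A 3 -> on_hand[A=23 B=45 C=60] avail[A=20 B=45 C=60] open={R1}
Step 2: commit R1 -> on_hand[A=20 B=45 C=60] avail[A=20 B=45 C=60] open={}
Step 3: reserve R2 B 3 -> on_hand[A=20 B=45 C=60] avail[A=20 B=42 C=60] open={R2}
Step 4: commit R2 -> on_hand[A=20 B=42 C=60] avail[A=20 B=42 C=60] open={}
Step 5: reserve R3 A 1 -> on_hand[A=20 B=42 C=60] avail[A=19 B=42 C=60] open={R3}
Step 6: commit R3 -> on_hand[A=19 B=42 C=60] avail[A=19 B=42 C=60] open={}
Step 7: reserve R4 B 3 -> on_hand[A=19 B=42 C=60] avail[A=19 B=39 C=60] open={R4}
Step 8: reserve R5 C 9 -> on_hand[A=19 B=42 C=60] avail[A=19 B=39 C=51] open={R4,R5}
Step 9: reserve R6 B 2 -> on_hand[A=19 B=42 C=60] avail[A=19 B=37 C=51] open={R4,R5,R6}
Step 10: commit R4 -> on_hand[A=19 B=39 C=60] avail[A=19 B=37 C=51] open={R5,R6}
Step 11: cancel R6 -> on_hand[A=19 B=39 C=60] avail[A=19 B=39 C=51] open={R5}
Step 12: commit R5 -> on_hand[A=19 B=39 C=51] avail[A=19 B=39 C=51] open={}
Step 13: reserve R7 B 6 -> on_hand[A=19 B=39 C=51] avail[A=19 B=33 C=51] open={R7}
Step 14: reserve R8 A 5 -> on_hand[A=19 B=39 C=51] avail[A=14 B=33 C=51] open={R7,R8}
Step 15: cancel R7 -> on_hand[A=19 B=39 C=51] avail[A=14 B=39 C=51] open={R8}
Step 16: reserve R9 A 7 -> on_hand[A=19 B=39 C=51] avail[A=7 B=39 C=51] open={R8,R9}
Step 17: cancel R8 -> on_hand[A=19 B=39 C=51] avail[A=12 B=39 C=51] open={R9}
Step 18: reserve R10 C 5 -> on_hand[A=19 B=39 C=51] avail[A=12 B=39 C=46] open={R10,R9}
Step 19: commit R10 -> on_hand[A=19 B=39 C=46] avail[A=12 B=39 C=46] open={R9}
Open reservations: ['R9'] -> 1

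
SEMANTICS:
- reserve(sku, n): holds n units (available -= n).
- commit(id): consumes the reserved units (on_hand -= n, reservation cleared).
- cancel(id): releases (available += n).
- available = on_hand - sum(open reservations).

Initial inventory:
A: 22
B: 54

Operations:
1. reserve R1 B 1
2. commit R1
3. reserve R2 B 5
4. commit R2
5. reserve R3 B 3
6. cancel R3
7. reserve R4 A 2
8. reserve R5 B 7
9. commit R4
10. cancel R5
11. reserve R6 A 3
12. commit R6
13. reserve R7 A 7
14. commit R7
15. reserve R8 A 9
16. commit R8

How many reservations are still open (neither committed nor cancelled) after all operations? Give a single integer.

Step 1: reserve R1 B 1 -> on_hand[A=22 B=54] avail[A=22 B=53] open={R1}
Step 2: commit R1 -> on_hand[A=22 B=53] avail[A=22 B=53] open={}
Step 3: reserve R2 B 5 -> on_hand[A=22 B=53] avail[A=22 B=48] open={R2}
Step 4: commit R2 -> on_hand[A=22 B=48] avail[A=22 B=48] open={}
Step 5: reserve R3 B 3 -> on_hand[A=22 B=48] avail[A=22 B=45] open={R3}
Step 6: cancel R3 -> on_hand[A=22 B=48] avail[A=22 B=48] open={}
Step 7: reserve R4 A 2 -> on_hand[A=22 B=48] avail[A=20 B=48] open={R4}
Step 8: reserve R5 B 7 -> on_hand[A=22 B=48] avail[A=20 B=41] open={R4,R5}
Step 9: commit R4 -> on_hand[A=20 B=48] avail[A=20 B=41] open={R5}
Step 10: cancel R5 -> on_hand[A=20 B=48] avail[A=20 B=48] open={}
Step 11: reserve R6 A 3 -> on_hand[A=20 B=48] avail[A=17 B=48] open={R6}
Step 12: commit R6 -> on_hand[A=17 B=48] avail[A=17 B=48] open={}
Step 13: reserve R7 A 7 -> on_hand[A=17 B=48] avail[A=10 B=48] open={R7}
Step 14: commit R7 -> on_hand[A=10 B=48] avail[A=10 B=48] open={}
Step 15: reserve R8 A 9 -> on_hand[A=10 B=48] avail[A=1 B=48] open={R8}
Step 16: commit R8 -> on_hand[A=1 B=48] avail[A=1 B=48] open={}
Open reservations: [] -> 0

Answer: 0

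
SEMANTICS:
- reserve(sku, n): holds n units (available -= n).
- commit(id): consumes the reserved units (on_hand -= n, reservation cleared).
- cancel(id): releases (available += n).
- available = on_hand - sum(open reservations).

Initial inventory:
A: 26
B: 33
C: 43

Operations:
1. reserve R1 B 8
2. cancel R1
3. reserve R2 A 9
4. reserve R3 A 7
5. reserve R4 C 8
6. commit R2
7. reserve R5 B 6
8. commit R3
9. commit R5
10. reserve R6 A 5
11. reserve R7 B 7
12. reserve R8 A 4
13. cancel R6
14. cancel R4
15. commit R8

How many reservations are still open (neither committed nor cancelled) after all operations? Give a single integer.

Answer: 1

Derivation:
Step 1: reserve R1 B 8 -> on_hand[A=26 B=33 C=43] avail[A=26 B=25 C=43] open={R1}
Step 2: cancel R1 -> on_hand[A=26 B=33 C=43] avail[A=26 B=33 C=43] open={}
Step 3: reserve R2 A 9 -> on_hand[A=26 B=33 C=43] avail[A=17 B=33 C=43] open={R2}
Step 4: reserve R3 A 7 -> on_hand[A=26 B=33 C=43] avail[A=10 B=33 C=43] open={R2,R3}
Step 5: reserve R4 C 8 -> on_hand[A=26 B=33 C=43] avail[A=10 B=33 C=35] open={R2,R3,R4}
Step 6: commit R2 -> on_hand[A=17 B=33 C=43] avail[A=10 B=33 C=35] open={R3,R4}
Step 7: reserve R5 B 6 -> on_hand[A=17 B=33 C=43] avail[A=10 B=27 C=35] open={R3,R4,R5}
Step 8: commit R3 -> on_hand[A=10 B=33 C=43] avail[A=10 B=27 C=35] open={R4,R5}
Step 9: commit R5 -> on_hand[A=10 B=27 C=43] avail[A=10 B=27 C=35] open={R4}
Step 10: reserve R6 A 5 -> on_hand[A=10 B=27 C=43] avail[A=5 B=27 C=35] open={R4,R6}
Step 11: reserve R7 B 7 -> on_hand[A=10 B=27 C=43] avail[A=5 B=20 C=35] open={R4,R6,R7}
Step 12: reserve R8 A 4 -> on_hand[A=10 B=27 C=43] avail[A=1 B=20 C=35] open={R4,R6,R7,R8}
Step 13: cancel R6 -> on_hand[A=10 B=27 C=43] avail[A=6 B=20 C=35] open={R4,R7,R8}
Step 14: cancel R4 -> on_hand[A=10 B=27 C=43] avail[A=6 B=20 C=43] open={R7,R8}
Step 15: commit R8 -> on_hand[A=6 B=27 C=43] avail[A=6 B=20 C=43] open={R7}
Open reservations: ['R7'] -> 1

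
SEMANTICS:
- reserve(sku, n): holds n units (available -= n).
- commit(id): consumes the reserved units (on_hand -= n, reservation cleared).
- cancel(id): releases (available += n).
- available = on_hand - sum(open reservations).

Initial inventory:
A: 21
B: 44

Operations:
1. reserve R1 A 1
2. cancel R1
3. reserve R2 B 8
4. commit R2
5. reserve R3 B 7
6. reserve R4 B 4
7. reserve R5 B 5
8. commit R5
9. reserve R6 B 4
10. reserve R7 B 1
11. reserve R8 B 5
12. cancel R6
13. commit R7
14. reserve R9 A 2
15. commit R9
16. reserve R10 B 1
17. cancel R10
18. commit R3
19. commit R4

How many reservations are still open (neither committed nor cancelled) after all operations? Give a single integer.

Step 1: reserve R1 A 1 -> on_hand[A=21 B=44] avail[A=20 B=44] open={R1}
Step 2: cancel R1 -> on_hand[A=21 B=44] avail[A=21 B=44] open={}
Step 3: reserve R2 B 8 -> on_hand[A=21 B=44] avail[A=21 B=36] open={R2}
Step 4: commit R2 -> on_hand[A=21 B=36] avail[A=21 B=36] open={}
Step 5: reserve R3 B 7 -> on_hand[A=21 B=36] avail[A=21 B=29] open={R3}
Step 6: reserve R4 B 4 -> on_hand[A=21 B=36] avail[A=21 B=25] open={R3,R4}
Step 7: reserve R5 B 5 -> on_hand[A=21 B=36] avail[A=21 B=20] open={R3,R4,R5}
Step 8: commit R5 -> on_hand[A=21 B=31] avail[A=21 B=20] open={R3,R4}
Step 9: reserve R6 B 4 -> on_hand[A=21 B=31] avail[A=21 B=16] open={R3,R4,R6}
Step 10: reserve R7 B 1 -> on_hand[A=21 B=31] avail[A=21 B=15] open={R3,R4,R6,R7}
Step 11: reserve R8 B 5 -> on_hand[A=21 B=31] avail[A=21 B=10] open={R3,R4,R6,R7,R8}
Step 12: cancel R6 -> on_hand[A=21 B=31] avail[A=21 B=14] open={R3,R4,R7,R8}
Step 13: commit R7 -> on_hand[A=21 B=30] avail[A=21 B=14] open={R3,R4,R8}
Step 14: reserve R9 A 2 -> on_hand[A=21 B=30] avail[A=19 B=14] open={R3,R4,R8,R9}
Step 15: commit R9 -> on_hand[A=19 B=30] avail[A=19 B=14] open={R3,R4,R8}
Step 16: reserve R10 B 1 -> on_hand[A=19 B=30] avail[A=19 B=13] open={R10,R3,R4,R8}
Step 17: cancel R10 -> on_hand[A=19 B=30] avail[A=19 B=14] open={R3,R4,R8}
Step 18: commit R3 -> on_hand[A=19 B=23] avail[A=19 B=14] open={R4,R8}
Step 19: commit R4 -> on_hand[A=19 B=19] avail[A=19 B=14] open={R8}
Open reservations: ['R8'] -> 1

Answer: 1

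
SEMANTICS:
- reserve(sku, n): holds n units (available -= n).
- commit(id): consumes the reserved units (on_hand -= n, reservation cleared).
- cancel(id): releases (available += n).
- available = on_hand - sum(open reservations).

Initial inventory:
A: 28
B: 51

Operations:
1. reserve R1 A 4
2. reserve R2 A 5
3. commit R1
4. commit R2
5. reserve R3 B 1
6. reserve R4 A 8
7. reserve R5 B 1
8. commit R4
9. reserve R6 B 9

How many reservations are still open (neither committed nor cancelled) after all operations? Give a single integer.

Step 1: reserve R1 A 4 -> on_hand[A=28 B=51] avail[A=24 B=51] open={R1}
Step 2: reserve R2 A 5 -> on_hand[A=28 B=51] avail[A=19 B=51] open={R1,R2}
Step 3: commit R1 -> on_hand[A=24 B=51] avail[A=19 B=51] open={R2}
Step 4: commit R2 -> on_hand[A=19 B=51] avail[A=19 B=51] open={}
Step 5: reserve R3 B 1 -> on_hand[A=19 B=51] avail[A=19 B=50] open={R3}
Step 6: reserve R4 A 8 -> on_hand[A=19 B=51] avail[A=11 B=50] open={R3,R4}
Step 7: reserve R5 B 1 -> on_hand[A=19 B=51] avail[A=11 B=49] open={R3,R4,R5}
Step 8: commit R4 -> on_hand[A=11 B=51] avail[A=11 B=49] open={R3,R5}
Step 9: reserve R6 B 9 -> on_hand[A=11 B=51] avail[A=11 B=40] open={R3,R5,R6}
Open reservations: ['R3', 'R5', 'R6'] -> 3

Answer: 3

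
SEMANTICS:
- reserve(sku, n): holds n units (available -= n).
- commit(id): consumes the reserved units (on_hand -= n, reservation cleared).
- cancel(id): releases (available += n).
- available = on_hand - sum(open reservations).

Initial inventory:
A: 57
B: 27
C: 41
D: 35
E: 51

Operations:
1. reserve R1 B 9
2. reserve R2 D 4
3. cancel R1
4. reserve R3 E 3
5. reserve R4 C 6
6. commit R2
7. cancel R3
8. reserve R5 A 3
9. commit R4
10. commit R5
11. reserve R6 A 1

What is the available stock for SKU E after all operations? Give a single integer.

Answer: 51

Derivation:
Step 1: reserve R1 B 9 -> on_hand[A=57 B=27 C=41 D=35 E=51] avail[A=57 B=18 C=41 D=35 E=51] open={R1}
Step 2: reserve R2 D 4 -> on_hand[A=57 B=27 C=41 D=35 E=51] avail[A=57 B=18 C=41 D=31 E=51] open={R1,R2}
Step 3: cancel R1 -> on_hand[A=57 B=27 C=41 D=35 E=51] avail[A=57 B=27 C=41 D=31 E=51] open={R2}
Step 4: reserve R3 E 3 -> on_hand[A=57 B=27 C=41 D=35 E=51] avail[A=57 B=27 C=41 D=31 E=48] open={R2,R3}
Step 5: reserve R4 C 6 -> on_hand[A=57 B=27 C=41 D=35 E=51] avail[A=57 B=27 C=35 D=31 E=48] open={R2,R3,R4}
Step 6: commit R2 -> on_hand[A=57 B=27 C=41 D=31 E=51] avail[A=57 B=27 C=35 D=31 E=48] open={R3,R4}
Step 7: cancel R3 -> on_hand[A=57 B=27 C=41 D=31 E=51] avail[A=57 B=27 C=35 D=31 E=51] open={R4}
Step 8: reserve R5 A 3 -> on_hand[A=57 B=27 C=41 D=31 E=51] avail[A=54 B=27 C=35 D=31 E=51] open={R4,R5}
Step 9: commit R4 -> on_hand[A=57 B=27 C=35 D=31 E=51] avail[A=54 B=27 C=35 D=31 E=51] open={R5}
Step 10: commit R5 -> on_hand[A=54 B=27 C=35 D=31 E=51] avail[A=54 B=27 C=35 D=31 E=51] open={}
Step 11: reserve R6 A 1 -> on_hand[A=54 B=27 C=35 D=31 E=51] avail[A=53 B=27 C=35 D=31 E=51] open={R6}
Final available[E] = 51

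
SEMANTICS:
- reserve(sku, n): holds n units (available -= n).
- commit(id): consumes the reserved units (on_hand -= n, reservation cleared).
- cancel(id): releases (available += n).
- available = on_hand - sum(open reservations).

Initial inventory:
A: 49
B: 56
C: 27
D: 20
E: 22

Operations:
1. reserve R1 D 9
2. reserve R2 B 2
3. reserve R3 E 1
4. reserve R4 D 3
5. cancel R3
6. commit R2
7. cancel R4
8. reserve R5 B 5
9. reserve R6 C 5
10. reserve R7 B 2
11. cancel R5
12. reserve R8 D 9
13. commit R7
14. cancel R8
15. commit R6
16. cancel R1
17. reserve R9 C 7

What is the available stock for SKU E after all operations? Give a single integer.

Answer: 22

Derivation:
Step 1: reserve R1 D 9 -> on_hand[A=49 B=56 C=27 D=20 E=22] avail[A=49 B=56 C=27 D=11 E=22] open={R1}
Step 2: reserve R2 B 2 -> on_hand[A=49 B=56 C=27 D=20 E=22] avail[A=49 B=54 C=27 D=11 E=22] open={R1,R2}
Step 3: reserve R3 E 1 -> on_hand[A=49 B=56 C=27 D=20 E=22] avail[A=49 B=54 C=27 D=11 E=21] open={R1,R2,R3}
Step 4: reserve R4 D 3 -> on_hand[A=49 B=56 C=27 D=20 E=22] avail[A=49 B=54 C=27 D=8 E=21] open={R1,R2,R3,R4}
Step 5: cancel R3 -> on_hand[A=49 B=56 C=27 D=20 E=22] avail[A=49 B=54 C=27 D=8 E=22] open={R1,R2,R4}
Step 6: commit R2 -> on_hand[A=49 B=54 C=27 D=20 E=22] avail[A=49 B=54 C=27 D=8 E=22] open={R1,R4}
Step 7: cancel R4 -> on_hand[A=49 B=54 C=27 D=20 E=22] avail[A=49 B=54 C=27 D=11 E=22] open={R1}
Step 8: reserve R5 B 5 -> on_hand[A=49 B=54 C=27 D=20 E=22] avail[A=49 B=49 C=27 D=11 E=22] open={R1,R5}
Step 9: reserve R6 C 5 -> on_hand[A=49 B=54 C=27 D=20 E=22] avail[A=49 B=49 C=22 D=11 E=22] open={R1,R5,R6}
Step 10: reserve R7 B 2 -> on_hand[A=49 B=54 C=27 D=20 E=22] avail[A=49 B=47 C=22 D=11 E=22] open={R1,R5,R6,R7}
Step 11: cancel R5 -> on_hand[A=49 B=54 C=27 D=20 E=22] avail[A=49 B=52 C=22 D=11 E=22] open={R1,R6,R7}
Step 12: reserve R8 D 9 -> on_hand[A=49 B=54 C=27 D=20 E=22] avail[A=49 B=52 C=22 D=2 E=22] open={R1,R6,R7,R8}
Step 13: commit R7 -> on_hand[A=49 B=52 C=27 D=20 E=22] avail[A=49 B=52 C=22 D=2 E=22] open={R1,R6,R8}
Step 14: cancel R8 -> on_hand[A=49 B=52 C=27 D=20 E=22] avail[A=49 B=52 C=22 D=11 E=22] open={R1,R6}
Step 15: commit R6 -> on_hand[A=49 B=52 C=22 D=20 E=22] avail[A=49 B=52 C=22 D=11 E=22] open={R1}
Step 16: cancel R1 -> on_hand[A=49 B=52 C=22 D=20 E=22] avail[A=49 B=52 C=22 D=20 E=22] open={}
Step 17: reserve R9 C 7 -> on_hand[A=49 B=52 C=22 D=20 E=22] avail[A=49 B=52 C=15 D=20 E=22] open={R9}
Final available[E] = 22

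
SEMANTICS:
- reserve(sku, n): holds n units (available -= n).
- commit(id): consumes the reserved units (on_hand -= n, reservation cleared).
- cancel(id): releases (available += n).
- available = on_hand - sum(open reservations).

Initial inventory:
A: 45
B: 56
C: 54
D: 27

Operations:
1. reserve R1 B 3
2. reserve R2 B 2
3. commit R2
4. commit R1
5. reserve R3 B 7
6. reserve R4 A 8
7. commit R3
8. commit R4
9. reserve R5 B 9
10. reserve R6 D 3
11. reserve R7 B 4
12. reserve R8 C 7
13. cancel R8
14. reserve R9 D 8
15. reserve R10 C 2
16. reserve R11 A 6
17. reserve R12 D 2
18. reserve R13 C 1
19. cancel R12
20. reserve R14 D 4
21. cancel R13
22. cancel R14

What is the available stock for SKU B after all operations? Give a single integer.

Answer: 31

Derivation:
Step 1: reserve R1 B 3 -> on_hand[A=45 B=56 C=54 D=27] avail[A=45 B=53 C=54 D=27] open={R1}
Step 2: reserve R2 B 2 -> on_hand[A=45 B=56 C=54 D=27] avail[A=45 B=51 C=54 D=27] open={R1,R2}
Step 3: commit R2 -> on_hand[A=45 B=54 C=54 D=27] avail[A=45 B=51 C=54 D=27] open={R1}
Step 4: commit R1 -> on_hand[A=45 B=51 C=54 D=27] avail[A=45 B=51 C=54 D=27] open={}
Step 5: reserve R3 B 7 -> on_hand[A=45 B=51 C=54 D=27] avail[A=45 B=44 C=54 D=27] open={R3}
Step 6: reserve R4 A 8 -> on_hand[A=45 B=51 C=54 D=27] avail[A=37 B=44 C=54 D=27] open={R3,R4}
Step 7: commit R3 -> on_hand[A=45 B=44 C=54 D=27] avail[A=37 B=44 C=54 D=27] open={R4}
Step 8: commit R4 -> on_hand[A=37 B=44 C=54 D=27] avail[A=37 B=44 C=54 D=27] open={}
Step 9: reserve R5 B 9 -> on_hand[A=37 B=44 C=54 D=27] avail[A=37 B=35 C=54 D=27] open={R5}
Step 10: reserve R6 D 3 -> on_hand[A=37 B=44 C=54 D=27] avail[A=37 B=35 C=54 D=24] open={R5,R6}
Step 11: reserve R7 B 4 -> on_hand[A=37 B=44 C=54 D=27] avail[A=37 B=31 C=54 D=24] open={R5,R6,R7}
Step 12: reserve R8 C 7 -> on_hand[A=37 B=44 C=54 D=27] avail[A=37 B=31 C=47 D=24] open={R5,R6,R7,R8}
Step 13: cancel R8 -> on_hand[A=37 B=44 C=54 D=27] avail[A=37 B=31 C=54 D=24] open={R5,R6,R7}
Step 14: reserve R9 D 8 -> on_hand[A=37 B=44 C=54 D=27] avail[A=37 B=31 C=54 D=16] open={R5,R6,R7,R9}
Step 15: reserve R10 C 2 -> on_hand[A=37 B=44 C=54 D=27] avail[A=37 B=31 C=52 D=16] open={R10,R5,R6,R7,R9}
Step 16: reserve R11 A 6 -> on_hand[A=37 B=44 C=54 D=27] avail[A=31 B=31 C=52 D=16] open={R10,R11,R5,R6,R7,R9}
Step 17: reserve R12 D 2 -> on_hand[A=37 B=44 C=54 D=27] avail[A=31 B=31 C=52 D=14] open={R10,R11,R12,R5,R6,R7,R9}
Step 18: reserve R13 C 1 -> on_hand[A=37 B=44 C=54 D=27] avail[A=31 B=31 C=51 D=14] open={R10,R11,R12,R13,R5,R6,R7,R9}
Step 19: cancel R12 -> on_hand[A=37 B=44 C=54 D=27] avail[A=31 B=31 C=51 D=16] open={R10,R11,R13,R5,R6,R7,R9}
Step 20: reserve R14 D 4 -> on_hand[A=37 B=44 C=54 D=27] avail[A=31 B=31 C=51 D=12] open={R10,R11,R13,R14,R5,R6,R7,R9}
Step 21: cancel R13 -> on_hand[A=37 B=44 C=54 D=27] avail[A=31 B=31 C=52 D=12] open={R10,R11,R14,R5,R6,R7,R9}
Step 22: cancel R14 -> on_hand[A=37 B=44 C=54 D=27] avail[A=31 B=31 C=52 D=16] open={R10,R11,R5,R6,R7,R9}
Final available[B] = 31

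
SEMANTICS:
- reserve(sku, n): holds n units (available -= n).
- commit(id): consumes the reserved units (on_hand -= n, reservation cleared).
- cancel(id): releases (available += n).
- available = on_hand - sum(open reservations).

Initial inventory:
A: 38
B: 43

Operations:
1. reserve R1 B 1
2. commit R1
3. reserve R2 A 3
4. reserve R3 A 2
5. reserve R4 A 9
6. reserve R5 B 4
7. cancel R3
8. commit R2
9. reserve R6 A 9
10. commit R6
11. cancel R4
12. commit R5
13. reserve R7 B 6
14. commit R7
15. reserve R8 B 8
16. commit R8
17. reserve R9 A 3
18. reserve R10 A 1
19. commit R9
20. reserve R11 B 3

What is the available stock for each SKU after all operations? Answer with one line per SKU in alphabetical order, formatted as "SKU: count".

Step 1: reserve R1 B 1 -> on_hand[A=38 B=43] avail[A=38 B=42] open={R1}
Step 2: commit R1 -> on_hand[A=38 B=42] avail[A=38 B=42] open={}
Step 3: reserve R2 A 3 -> on_hand[A=38 B=42] avail[A=35 B=42] open={R2}
Step 4: reserve R3 A 2 -> on_hand[A=38 B=42] avail[A=33 B=42] open={R2,R3}
Step 5: reserve R4 A 9 -> on_hand[A=38 B=42] avail[A=24 B=42] open={R2,R3,R4}
Step 6: reserve R5 B 4 -> on_hand[A=38 B=42] avail[A=24 B=38] open={R2,R3,R4,R5}
Step 7: cancel R3 -> on_hand[A=38 B=42] avail[A=26 B=38] open={R2,R4,R5}
Step 8: commit R2 -> on_hand[A=35 B=42] avail[A=26 B=38] open={R4,R5}
Step 9: reserve R6 A 9 -> on_hand[A=35 B=42] avail[A=17 B=38] open={R4,R5,R6}
Step 10: commit R6 -> on_hand[A=26 B=42] avail[A=17 B=38] open={R4,R5}
Step 11: cancel R4 -> on_hand[A=26 B=42] avail[A=26 B=38] open={R5}
Step 12: commit R5 -> on_hand[A=26 B=38] avail[A=26 B=38] open={}
Step 13: reserve R7 B 6 -> on_hand[A=26 B=38] avail[A=26 B=32] open={R7}
Step 14: commit R7 -> on_hand[A=26 B=32] avail[A=26 B=32] open={}
Step 15: reserve R8 B 8 -> on_hand[A=26 B=32] avail[A=26 B=24] open={R8}
Step 16: commit R8 -> on_hand[A=26 B=24] avail[A=26 B=24] open={}
Step 17: reserve R9 A 3 -> on_hand[A=26 B=24] avail[A=23 B=24] open={R9}
Step 18: reserve R10 A 1 -> on_hand[A=26 B=24] avail[A=22 B=24] open={R10,R9}
Step 19: commit R9 -> on_hand[A=23 B=24] avail[A=22 B=24] open={R10}
Step 20: reserve R11 B 3 -> on_hand[A=23 B=24] avail[A=22 B=21] open={R10,R11}

Answer: A: 22
B: 21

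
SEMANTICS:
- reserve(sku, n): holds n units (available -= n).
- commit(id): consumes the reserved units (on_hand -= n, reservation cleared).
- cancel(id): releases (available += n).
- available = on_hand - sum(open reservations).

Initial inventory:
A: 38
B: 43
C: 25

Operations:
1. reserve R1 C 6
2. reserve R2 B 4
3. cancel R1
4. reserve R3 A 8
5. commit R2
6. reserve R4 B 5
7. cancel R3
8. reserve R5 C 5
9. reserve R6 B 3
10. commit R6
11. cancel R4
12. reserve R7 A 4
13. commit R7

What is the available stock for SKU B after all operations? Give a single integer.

Step 1: reserve R1 C 6 -> on_hand[A=38 B=43 C=25] avail[A=38 B=43 C=19] open={R1}
Step 2: reserve R2 B 4 -> on_hand[A=38 B=43 C=25] avail[A=38 B=39 C=19] open={R1,R2}
Step 3: cancel R1 -> on_hand[A=38 B=43 C=25] avail[A=38 B=39 C=25] open={R2}
Step 4: reserve R3 A 8 -> on_hand[A=38 B=43 C=25] avail[A=30 B=39 C=25] open={R2,R3}
Step 5: commit R2 -> on_hand[A=38 B=39 C=25] avail[A=30 B=39 C=25] open={R3}
Step 6: reserve R4 B 5 -> on_hand[A=38 B=39 C=25] avail[A=30 B=34 C=25] open={R3,R4}
Step 7: cancel R3 -> on_hand[A=38 B=39 C=25] avail[A=38 B=34 C=25] open={R4}
Step 8: reserve R5 C 5 -> on_hand[A=38 B=39 C=25] avail[A=38 B=34 C=20] open={R4,R5}
Step 9: reserve R6 B 3 -> on_hand[A=38 B=39 C=25] avail[A=38 B=31 C=20] open={R4,R5,R6}
Step 10: commit R6 -> on_hand[A=38 B=36 C=25] avail[A=38 B=31 C=20] open={R4,R5}
Step 11: cancel R4 -> on_hand[A=38 B=36 C=25] avail[A=38 B=36 C=20] open={R5}
Step 12: reserve R7 A 4 -> on_hand[A=38 B=36 C=25] avail[A=34 B=36 C=20] open={R5,R7}
Step 13: commit R7 -> on_hand[A=34 B=36 C=25] avail[A=34 B=36 C=20] open={R5}
Final available[B] = 36

Answer: 36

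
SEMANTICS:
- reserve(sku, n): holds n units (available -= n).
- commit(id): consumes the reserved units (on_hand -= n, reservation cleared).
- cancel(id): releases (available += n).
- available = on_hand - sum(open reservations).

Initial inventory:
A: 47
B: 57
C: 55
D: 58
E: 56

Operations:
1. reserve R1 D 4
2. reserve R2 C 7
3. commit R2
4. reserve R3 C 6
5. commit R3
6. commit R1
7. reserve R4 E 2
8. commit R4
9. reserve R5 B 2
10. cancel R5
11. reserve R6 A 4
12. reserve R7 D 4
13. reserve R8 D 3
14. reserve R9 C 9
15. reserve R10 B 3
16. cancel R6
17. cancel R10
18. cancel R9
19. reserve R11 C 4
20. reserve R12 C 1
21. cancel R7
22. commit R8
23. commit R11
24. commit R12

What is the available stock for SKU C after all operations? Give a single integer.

Answer: 37

Derivation:
Step 1: reserve R1 D 4 -> on_hand[A=47 B=57 C=55 D=58 E=56] avail[A=47 B=57 C=55 D=54 E=56] open={R1}
Step 2: reserve R2 C 7 -> on_hand[A=47 B=57 C=55 D=58 E=56] avail[A=47 B=57 C=48 D=54 E=56] open={R1,R2}
Step 3: commit R2 -> on_hand[A=47 B=57 C=48 D=58 E=56] avail[A=47 B=57 C=48 D=54 E=56] open={R1}
Step 4: reserve R3 C 6 -> on_hand[A=47 B=57 C=48 D=58 E=56] avail[A=47 B=57 C=42 D=54 E=56] open={R1,R3}
Step 5: commit R3 -> on_hand[A=47 B=57 C=42 D=58 E=56] avail[A=47 B=57 C=42 D=54 E=56] open={R1}
Step 6: commit R1 -> on_hand[A=47 B=57 C=42 D=54 E=56] avail[A=47 B=57 C=42 D=54 E=56] open={}
Step 7: reserve R4 E 2 -> on_hand[A=47 B=57 C=42 D=54 E=56] avail[A=47 B=57 C=42 D=54 E=54] open={R4}
Step 8: commit R4 -> on_hand[A=47 B=57 C=42 D=54 E=54] avail[A=47 B=57 C=42 D=54 E=54] open={}
Step 9: reserve R5 B 2 -> on_hand[A=47 B=57 C=42 D=54 E=54] avail[A=47 B=55 C=42 D=54 E=54] open={R5}
Step 10: cancel R5 -> on_hand[A=47 B=57 C=42 D=54 E=54] avail[A=47 B=57 C=42 D=54 E=54] open={}
Step 11: reserve R6 A 4 -> on_hand[A=47 B=57 C=42 D=54 E=54] avail[A=43 B=57 C=42 D=54 E=54] open={R6}
Step 12: reserve R7 D 4 -> on_hand[A=47 B=57 C=42 D=54 E=54] avail[A=43 B=57 C=42 D=50 E=54] open={R6,R7}
Step 13: reserve R8 D 3 -> on_hand[A=47 B=57 C=42 D=54 E=54] avail[A=43 B=57 C=42 D=47 E=54] open={R6,R7,R8}
Step 14: reserve R9 C 9 -> on_hand[A=47 B=57 C=42 D=54 E=54] avail[A=43 B=57 C=33 D=47 E=54] open={R6,R7,R8,R9}
Step 15: reserve R10 B 3 -> on_hand[A=47 B=57 C=42 D=54 E=54] avail[A=43 B=54 C=33 D=47 E=54] open={R10,R6,R7,R8,R9}
Step 16: cancel R6 -> on_hand[A=47 B=57 C=42 D=54 E=54] avail[A=47 B=54 C=33 D=47 E=54] open={R10,R7,R8,R9}
Step 17: cancel R10 -> on_hand[A=47 B=57 C=42 D=54 E=54] avail[A=47 B=57 C=33 D=47 E=54] open={R7,R8,R9}
Step 18: cancel R9 -> on_hand[A=47 B=57 C=42 D=54 E=54] avail[A=47 B=57 C=42 D=47 E=54] open={R7,R8}
Step 19: reserve R11 C 4 -> on_hand[A=47 B=57 C=42 D=54 E=54] avail[A=47 B=57 C=38 D=47 E=54] open={R11,R7,R8}
Step 20: reserve R12 C 1 -> on_hand[A=47 B=57 C=42 D=54 E=54] avail[A=47 B=57 C=37 D=47 E=54] open={R11,R12,R7,R8}
Step 21: cancel R7 -> on_hand[A=47 B=57 C=42 D=54 E=54] avail[A=47 B=57 C=37 D=51 E=54] open={R11,R12,R8}
Step 22: commit R8 -> on_hand[A=47 B=57 C=42 D=51 E=54] avail[A=47 B=57 C=37 D=51 E=54] open={R11,R12}
Step 23: commit R11 -> on_hand[A=47 B=57 C=38 D=51 E=54] avail[A=47 B=57 C=37 D=51 E=54] open={R12}
Step 24: commit R12 -> on_hand[A=47 B=57 C=37 D=51 E=54] avail[A=47 B=57 C=37 D=51 E=54] open={}
Final available[C] = 37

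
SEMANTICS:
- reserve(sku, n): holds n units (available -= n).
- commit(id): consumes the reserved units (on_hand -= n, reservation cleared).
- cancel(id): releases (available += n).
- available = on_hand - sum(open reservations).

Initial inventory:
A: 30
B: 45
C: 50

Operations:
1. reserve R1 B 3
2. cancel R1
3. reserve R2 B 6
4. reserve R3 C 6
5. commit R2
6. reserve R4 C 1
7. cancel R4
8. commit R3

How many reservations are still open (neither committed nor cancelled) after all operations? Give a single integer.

Step 1: reserve R1 B 3 -> on_hand[A=30 B=45 C=50] avail[A=30 B=42 C=50] open={R1}
Step 2: cancel R1 -> on_hand[A=30 B=45 C=50] avail[A=30 B=45 C=50] open={}
Step 3: reserve R2 B 6 -> on_hand[A=30 B=45 C=50] avail[A=30 B=39 C=50] open={R2}
Step 4: reserve R3 C 6 -> on_hand[A=30 B=45 C=50] avail[A=30 B=39 C=44] open={R2,R3}
Step 5: commit R2 -> on_hand[A=30 B=39 C=50] avail[A=30 B=39 C=44] open={R3}
Step 6: reserve R4 C 1 -> on_hand[A=30 B=39 C=50] avail[A=30 B=39 C=43] open={R3,R4}
Step 7: cancel R4 -> on_hand[A=30 B=39 C=50] avail[A=30 B=39 C=44] open={R3}
Step 8: commit R3 -> on_hand[A=30 B=39 C=44] avail[A=30 B=39 C=44] open={}
Open reservations: [] -> 0

Answer: 0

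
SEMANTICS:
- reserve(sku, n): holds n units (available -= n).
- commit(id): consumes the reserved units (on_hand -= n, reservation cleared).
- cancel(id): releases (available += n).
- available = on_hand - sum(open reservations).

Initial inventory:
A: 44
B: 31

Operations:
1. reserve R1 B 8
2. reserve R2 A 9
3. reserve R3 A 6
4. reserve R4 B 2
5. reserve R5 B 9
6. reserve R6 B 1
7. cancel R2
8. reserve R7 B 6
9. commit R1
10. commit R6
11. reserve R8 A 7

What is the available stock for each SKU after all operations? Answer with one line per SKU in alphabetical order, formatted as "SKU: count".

Answer: A: 31
B: 5

Derivation:
Step 1: reserve R1 B 8 -> on_hand[A=44 B=31] avail[A=44 B=23] open={R1}
Step 2: reserve R2 A 9 -> on_hand[A=44 B=31] avail[A=35 B=23] open={R1,R2}
Step 3: reserve R3 A 6 -> on_hand[A=44 B=31] avail[A=29 B=23] open={R1,R2,R3}
Step 4: reserve R4 B 2 -> on_hand[A=44 B=31] avail[A=29 B=21] open={R1,R2,R3,R4}
Step 5: reserve R5 B 9 -> on_hand[A=44 B=31] avail[A=29 B=12] open={R1,R2,R3,R4,R5}
Step 6: reserve R6 B 1 -> on_hand[A=44 B=31] avail[A=29 B=11] open={R1,R2,R3,R4,R5,R6}
Step 7: cancel R2 -> on_hand[A=44 B=31] avail[A=38 B=11] open={R1,R3,R4,R5,R6}
Step 8: reserve R7 B 6 -> on_hand[A=44 B=31] avail[A=38 B=5] open={R1,R3,R4,R5,R6,R7}
Step 9: commit R1 -> on_hand[A=44 B=23] avail[A=38 B=5] open={R3,R4,R5,R6,R7}
Step 10: commit R6 -> on_hand[A=44 B=22] avail[A=38 B=5] open={R3,R4,R5,R7}
Step 11: reserve R8 A 7 -> on_hand[A=44 B=22] avail[A=31 B=5] open={R3,R4,R5,R7,R8}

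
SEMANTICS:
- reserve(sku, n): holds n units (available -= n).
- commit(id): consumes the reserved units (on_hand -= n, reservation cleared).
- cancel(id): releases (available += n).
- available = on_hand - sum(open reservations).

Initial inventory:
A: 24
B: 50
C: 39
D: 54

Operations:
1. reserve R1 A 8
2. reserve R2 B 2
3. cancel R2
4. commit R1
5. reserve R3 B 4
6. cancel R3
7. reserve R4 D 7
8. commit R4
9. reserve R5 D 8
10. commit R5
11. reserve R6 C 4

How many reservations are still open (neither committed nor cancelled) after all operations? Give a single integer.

Step 1: reserve R1 A 8 -> on_hand[A=24 B=50 C=39 D=54] avail[A=16 B=50 C=39 D=54] open={R1}
Step 2: reserve R2 B 2 -> on_hand[A=24 B=50 C=39 D=54] avail[A=16 B=48 C=39 D=54] open={R1,R2}
Step 3: cancel R2 -> on_hand[A=24 B=50 C=39 D=54] avail[A=16 B=50 C=39 D=54] open={R1}
Step 4: commit R1 -> on_hand[A=16 B=50 C=39 D=54] avail[A=16 B=50 C=39 D=54] open={}
Step 5: reserve R3 B 4 -> on_hand[A=16 B=50 C=39 D=54] avail[A=16 B=46 C=39 D=54] open={R3}
Step 6: cancel R3 -> on_hand[A=16 B=50 C=39 D=54] avail[A=16 B=50 C=39 D=54] open={}
Step 7: reserve R4 D 7 -> on_hand[A=16 B=50 C=39 D=54] avail[A=16 B=50 C=39 D=47] open={R4}
Step 8: commit R4 -> on_hand[A=16 B=50 C=39 D=47] avail[A=16 B=50 C=39 D=47] open={}
Step 9: reserve R5 D 8 -> on_hand[A=16 B=50 C=39 D=47] avail[A=16 B=50 C=39 D=39] open={R5}
Step 10: commit R5 -> on_hand[A=16 B=50 C=39 D=39] avail[A=16 B=50 C=39 D=39] open={}
Step 11: reserve R6 C 4 -> on_hand[A=16 B=50 C=39 D=39] avail[A=16 B=50 C=35 D=39] open={R6}
Open reservations: ['R6'] -> 1

Answer: 1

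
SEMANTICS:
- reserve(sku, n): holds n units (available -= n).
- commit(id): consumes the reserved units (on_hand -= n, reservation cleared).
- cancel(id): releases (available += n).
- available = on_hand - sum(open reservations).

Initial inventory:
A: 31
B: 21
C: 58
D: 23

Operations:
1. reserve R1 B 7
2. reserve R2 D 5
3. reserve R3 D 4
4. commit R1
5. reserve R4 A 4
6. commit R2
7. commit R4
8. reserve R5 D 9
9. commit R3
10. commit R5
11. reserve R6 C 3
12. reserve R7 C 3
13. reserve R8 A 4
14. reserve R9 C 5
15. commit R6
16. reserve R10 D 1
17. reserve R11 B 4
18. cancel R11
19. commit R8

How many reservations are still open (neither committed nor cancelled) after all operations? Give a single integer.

Answer: 3

Derivation:
Step 1: reserve R1 B 7 -> on_hand[A=31 B=21 C=58 D=23] avail[A=31 B=14 C=58 D=23] open={R1}
Step 2: reserve R2 D 5 -> on_hand[A=31 B=21 C=58 D=23] avail[A=31 B=14 C=58 D=18] open={R1,R2}
Step 3: reserve R3 D 4 -> on_hand[A=31 B=21 C=58 D=23] avail[A=31 B=14 C=58 D=14] open={R1,R2,R3}
Step 4: commit R1 -> on_hand[A=31 B=14 C=58 D=23] avail[A=31 B=14 C=58 D=14] open={R2,R3}
Step 5: reserve R4 A 4 -> on_hand[A=31 B=14 C=58 D=23] avail[A=27 B=14 C=58 D=14] open={R2,R3,R4}
Step 6: commit R2 -> on_hand[A=31 B=14 C=58 D=18] avail[A=27 B=14 C=58 D=14] open={R3,R4}
Step 7: commit R4 -> on_hand[A=27 B=14 C=58 D=18] avail[A=27 B=14 C=58 D=14] open={R3}
Step 8: reserve R5 D 9 -> on_hand[A=27 B=14 C=58 D=18] avail[A=27 B=14 C=58 D=5] open={R3,R5}
Step 9: commit R3 -> on_hand[A=27 B=14 C=58 D=14] avail[A=27 B=14 C=58 D=5] open={R5}
Step 10: commit R5 -> on_hand[A=27 B=14 C=58 D=5] avail[A=27 B=14 C=58 D=5] open={}
Step 11: reserve R6 C 3 -> on_hand[A=27 B=14 C=58 D=5] avail[A=27 B=14 C=55 D=5] open={R6}
Step 12: reserve R7 C 3 -> on_hand[A=27 B=14 C=58 D=5] avail[A=27 B=14 C=52 D=5] open={R6,R7}
Step 13: reserve R8 A 4 -> on_hand[A=27 B=14 C=58 D=5] avail[A=23 B=14 C=52 D=5] open={R6,R7,R8}
Step 14: reserve R9 C 5 -> on_hand[A=27 B=14 C=58 D=5] avail[A=23 B=14 C=47 D=5] open={R6,R7,R8,R9}
Step 15: commit R6 -> on_hand[A=27 B=14 C=55 D=5] avail[A=23 B=14 C=47 D=5] open={R7,R8,R9}
Step 16: reserve R10 D 1 -> on_hand[A=27 B=14 C=55 D=5] avail[A=23 B=14 C=47 D=4] open={R10,R7,R8,R9}
Step 17: reserve R11 B 4 -> on_hand[A=27 B=14 C=55 D=5] avail[A=23 B=10 C=47 D=4] open={R10,R11,R7,R8,R9}
Step 18: cancel R11 -> on_hand[A=27 B=14 C=55 D=5] avail[A=23 B=14 C=47 D=4] open={R10,R7,R8,R9}
Step 19: commit R8 -> on_hand[A=23 B=14 C=55 D=5] avail[A=23 B=14 C=47 D=4] open={R10,R7,R9}
Open reservations: ['R10', 'R7', 'R9'] -> 3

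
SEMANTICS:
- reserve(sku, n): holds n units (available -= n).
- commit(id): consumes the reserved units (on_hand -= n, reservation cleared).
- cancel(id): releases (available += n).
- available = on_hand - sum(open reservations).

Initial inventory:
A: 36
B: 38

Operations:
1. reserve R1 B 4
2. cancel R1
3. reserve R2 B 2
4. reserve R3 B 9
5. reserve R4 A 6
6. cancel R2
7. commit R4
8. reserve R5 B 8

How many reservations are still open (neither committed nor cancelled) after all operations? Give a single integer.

Answer: 2

Derivation:
Step 1: reserve R1 B 4 -> on_hand[A=36 B=38] avail[A=36 B=34] open={R1}
Step 2: cancel R1 -> on_hand[A=36 B=38] avail[A=36 B=38] open={}
Step 3: reserve R2 B 2 -> on_hand[A=36 B=38] avail[A=36 B=36] open={R2}
Step 4: reserve R3 B 9 -> on_hand[A=36 B=38] avail[A=36 B=27] open={R2,R3}
Step 5: reserve R4 A 6 -> on_hand[A=36 B=38] avail[A=30 B=27] open={R2,R3,R4}
Step 6: cancel R2 -> on_hand[A=36 B=38] avail[A=30 B=29] open={R3,R4}
Step 7: commit R4 -> on_hand[A=30 B=38] avail[A=30 B=29] open={R3}
Step 8: reserve R5 B 8 -> on_hand[A=30 B=38] avail[A=30 B=21] open={R3,R5}
Open reservations: ['R3', 'R5'] -> 2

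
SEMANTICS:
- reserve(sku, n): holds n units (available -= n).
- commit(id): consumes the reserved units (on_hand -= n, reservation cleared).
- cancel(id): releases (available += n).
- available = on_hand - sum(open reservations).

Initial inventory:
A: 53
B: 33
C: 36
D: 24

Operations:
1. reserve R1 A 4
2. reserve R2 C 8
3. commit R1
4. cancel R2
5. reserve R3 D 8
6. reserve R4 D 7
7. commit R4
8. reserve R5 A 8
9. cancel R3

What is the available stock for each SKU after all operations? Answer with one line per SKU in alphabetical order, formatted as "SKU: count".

Answer: A: 41
B: 33
C: 36
D: 17

Derivation:
Step 1: reserve R1 A 4 -> on_hand[A=53 B=33 C=36 D=24] avail[A=49 B=33 C=36 D=24] open={R1}
Step 2: reserve R2 C 8 -> on_hand[A=53 B=33 C=36 D=24] avail[A=49 B=33 C=28 D=24] open={R1,R2}
Step 3: commit R1 -> on_hand[A=49 B=33 C=36 D=24] avail[A=49 B=33 C=28 D=24] open={R2}
Step 4: cancel R2 -> on_hand[A=49 B=33 C=36 D=24] avail[A=49 B=33 C=36 D=24] open={}
Step 5: reserve R3 D 8 -> on_hand[A=49 B=33 C=36 D=24] avail[A=49 B=33 C=36 D=16] open={R3}
Step 6: reserve R4 D 7 -> on_hand[A=49 B=33 C=36 D=24] avail[A=49 B=33 C=36 D=9] open={R3,R4}
Step 7: commit R4 -> on_hand[A=49 B=33 C=36 D=17] avail[A=49 B=33 C=36 D=9] open={R3}
Step 8: reserve R5 A 8 -> on_hand[A=49 B=33 C=36 D=17] avail[A=41 B=33 C=36 D=9] open={R3,R5}
Step 9: cancel R3 -> on_hand[A=49 B=33 C=36 D=17] avail[A=41 B=33 C=36 D=17] open={R5}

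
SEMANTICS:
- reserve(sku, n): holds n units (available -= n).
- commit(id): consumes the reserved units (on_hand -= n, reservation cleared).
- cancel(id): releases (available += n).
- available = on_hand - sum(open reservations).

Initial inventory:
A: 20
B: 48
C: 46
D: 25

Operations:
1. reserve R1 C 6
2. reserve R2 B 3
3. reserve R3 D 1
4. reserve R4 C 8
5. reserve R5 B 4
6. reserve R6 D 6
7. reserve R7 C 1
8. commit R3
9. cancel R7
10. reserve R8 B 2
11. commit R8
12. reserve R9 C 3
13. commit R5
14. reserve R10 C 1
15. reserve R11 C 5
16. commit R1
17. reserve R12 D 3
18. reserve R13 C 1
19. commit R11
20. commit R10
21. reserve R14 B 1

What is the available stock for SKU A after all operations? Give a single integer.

Step 1: reserve R1 C 6 -> on_hand[A=20 B=48 C=46 D=25] avail[A=20 B=48 C=40 D=25] open={R1}
Step 2: reserve R2 B 3 -> on_hand[A=20 B=48 C=46 D=25] avail[A=20 B=45 C=40 D=25] open={R1,R2}
Step 3: reserve R3 D 1 -> on_hand[A=20 B=48 C=46 D=25] avail[A=20 B=45 C=40 D=24] open={R1,R2,R3}
Step 4: reserve R4 C 8 -> on_hand[A=20 B=48 C=46 D=25] avail[A=20 B=45 C=32 D=24] open={R1,R2,R3,R4}
Step 5: reserve R5 B 4 -> on_hand[A=20 B=48 C=46 D=25] avail[A=20 B=41 C=32 D=24] open={R1,R2,R3,R4,R5}
Step 6: reserve R6 D 6 -> on_hand[A=20 B=48 C=46 D=25] avail[A=20 B=41 C=32 D=18] open={R1,R2,R3,R4,R5,R6}
Step 7: reserve R7 C 1 -> on_hand[A=20 B=48 C=46 D=25] avail[A=20 B=41 C=31 D=18] open={R1,R2,R3,R4,R5,R6,R7}
Step 8: commit R3 -> on_hand[A=20 B=48 C=46 D=24] avail[A=20 B=41 C=31 D=18] open={R1,R2,R4,R5,R6,R7}
Step 9: cancel R7 -> on_hand[A=20 B=48 C=46 D=24] avail[A=20 B=41 C=32 D=18] open={R1,R2,R4,R5,R6}
Step 10: reserve R8 B 2 -> on_hand[A=20 B=48 C=46 D=24] avail[A=20 B=39 C=32 D=18] open={R1,R2,R4,R5,R6,R8}
Step 11: commit R8 -> on_hand[A=20 B=46 C=46 D=24] avail[A=20 B=39 C=32 D=18] open={R1,R2,R4,R5,R6}
Step 12: reserve R9 C 3 -> on_hand[A=20 B=46 C=46 D=24] avail[A=20 B=39 C=29 D=18] open={R1,R2,R4,R5,R6,R9}
Step 13: commit R5 -> on_hand[A=20 B=42 C=46 D=24] avail[A=20 B=39 C=29 D=18] open={R1,R2,R4,R6,R9}
Step 14: reserve R10 C 1 -> on_hand[A=20 B=42 C=46 D=24] avail[A=20 B=39 C=28 D=18] open={R1,R10,R2,R4,R6,R9}
Step 15: reserve R11 C 5 -> on_hand[A=20 B=42 C=46 D=24] avail[A=20 B=39 C=23 D=18] open={R1,R10,R11,R2,R4,R6,R9}
Step 16: commit R1 -> on_hand[A=20 B=42 C=40 D=24] avail[A=20 B=39 C=23 D=18] open={R10,R11,R2,R4,R6,R9}
Step 17: reserve R12 D 3 -> on_hand[A=20 B=42 C=40 D=24] avail[A=20 B=39 C=23 D=15] open={R10,R11,R12,R2,R4,R6,R9}
Step 18: reserve R13 C 1 -> on_hand[A=20 B=42 C=40 D=24] avail[A=20 B=39 C=22 D=15] open={R10,R11,R12,R13,R2,R4,R6,R9}
Step 19: commit R11 -> on_hand[A=20 B=42 C=35 D=24] avail[A=20 B=39 C=22 D=15] open={R10,R12,R13,R2,R4,R6,R9}
Step 20: commit R10 -> on_hand[A=20 B=42 C=34 D=24] avail[A=20 B=39 C=22 D=15] open={R12,R13,R2,R4,R6,R9}
Step 21: reserve R14 B 1 -> on_hand[A=20 B=42 C=34 D=24] avail[A=20 B=38 C=22 D=15] open={R12,R13,R14,R2,R4,R6,R9}
Final available[A] = 20

Answer: 20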